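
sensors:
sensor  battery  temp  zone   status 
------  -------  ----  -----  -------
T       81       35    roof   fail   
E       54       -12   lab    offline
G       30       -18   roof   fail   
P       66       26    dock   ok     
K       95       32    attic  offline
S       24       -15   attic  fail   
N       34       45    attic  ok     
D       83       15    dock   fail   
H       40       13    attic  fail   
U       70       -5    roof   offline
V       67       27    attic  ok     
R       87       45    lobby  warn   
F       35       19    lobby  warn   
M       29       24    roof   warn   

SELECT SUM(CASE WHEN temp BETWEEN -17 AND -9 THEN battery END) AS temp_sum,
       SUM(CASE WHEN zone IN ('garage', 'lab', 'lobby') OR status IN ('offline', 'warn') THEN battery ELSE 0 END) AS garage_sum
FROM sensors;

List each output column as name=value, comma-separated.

temp_sum=78, garage_sum=370

[temp_sum: temp BETWEEN -17 AND -9]
sensor=T: ✗
sensor=E: ✓ → 54
sensor=G: ✗
sensor=P: ✗
sensor=K: ✗
sensor=S: ✓ → 24
sensor=N: ✗
sensor=D: ✗
sensor=H: ✗
sensor=U: ✗
sensor=V: ✗
sensor=R: ✗
sensor=F: ✗
sensor=M: ✗
temp_sum = 54 + 24 = 78
—
[garage_sum: zone IN ('garage', 'lab', 'lobby') OR status IN ('offline', 'warn')]
sensor=T: ✗
sensor=E: ✓ → 54
sensor=G: ✗
sensor=P: ✗
sensor=K: ✓ → 95
sensor=S: ✗
sensor=N: ✗
sensor=D: ✗
sensor=H: ✗
sensor=U: ✓ → 70
sensor=V: ✗
sensor=R: ✓ → 87
sensor=F: ✓ → 35
sensor=M: ✓ → 29
garage_sum = 54 + 95 + 70 + 87 + 35 + 29 = 370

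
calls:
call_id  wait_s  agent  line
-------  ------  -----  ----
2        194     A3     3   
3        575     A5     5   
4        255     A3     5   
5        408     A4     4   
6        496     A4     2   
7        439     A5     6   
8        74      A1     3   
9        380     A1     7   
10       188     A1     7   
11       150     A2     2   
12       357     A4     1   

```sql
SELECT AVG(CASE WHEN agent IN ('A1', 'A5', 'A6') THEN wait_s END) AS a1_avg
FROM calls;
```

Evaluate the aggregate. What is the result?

call_id=2: ✗
call_id=3: ✓ → 575
call_id=4: ✗
call_id=5: ✗
call_id=6: ✗
call_id=7: ✓ → 439
call_id=8: ✓ → 74
call_id=9: ✓ → 380
call_id=10: ✓ → 188
call_id=11: ✗
call_id=12: ✗
a1_avg = (575 + 439 + 74 + 380 + 188) / 5 = 331.2

331.2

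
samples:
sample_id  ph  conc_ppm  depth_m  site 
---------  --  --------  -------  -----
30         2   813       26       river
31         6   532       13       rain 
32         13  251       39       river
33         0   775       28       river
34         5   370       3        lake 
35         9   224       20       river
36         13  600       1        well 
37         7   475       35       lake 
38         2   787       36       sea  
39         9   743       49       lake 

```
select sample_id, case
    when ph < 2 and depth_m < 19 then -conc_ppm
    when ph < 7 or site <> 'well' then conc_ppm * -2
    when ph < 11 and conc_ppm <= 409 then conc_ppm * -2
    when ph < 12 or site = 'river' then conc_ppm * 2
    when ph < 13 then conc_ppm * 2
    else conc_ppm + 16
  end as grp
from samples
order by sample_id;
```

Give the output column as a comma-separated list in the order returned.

sample_id=30: ph < 7 or site <> 'well' → -1626
sample_id=31: ph < 7 or site <> 'well' → -1064
sample_id=32: ph < 7 or site <> 'well' → -502
sample_id=33: ph < 7 or site <> 'well' → -1550
sample_id=34: ph < 7 or site <> 'well' → -740
sample_id=35: ph < 7 or site <> 'well' → -448
sample_id=36: ELSE → 616
sample_id=37: ph < 7 or site <> 'well' → -950
sample_id=38: ph < 7 or site <> 'well' → -1574
sample_id=39: ph < 7 or site <> 'well' → -1486

-1626, -1064, -502, -1550, -740, -448, 616, -950, -1574, -1486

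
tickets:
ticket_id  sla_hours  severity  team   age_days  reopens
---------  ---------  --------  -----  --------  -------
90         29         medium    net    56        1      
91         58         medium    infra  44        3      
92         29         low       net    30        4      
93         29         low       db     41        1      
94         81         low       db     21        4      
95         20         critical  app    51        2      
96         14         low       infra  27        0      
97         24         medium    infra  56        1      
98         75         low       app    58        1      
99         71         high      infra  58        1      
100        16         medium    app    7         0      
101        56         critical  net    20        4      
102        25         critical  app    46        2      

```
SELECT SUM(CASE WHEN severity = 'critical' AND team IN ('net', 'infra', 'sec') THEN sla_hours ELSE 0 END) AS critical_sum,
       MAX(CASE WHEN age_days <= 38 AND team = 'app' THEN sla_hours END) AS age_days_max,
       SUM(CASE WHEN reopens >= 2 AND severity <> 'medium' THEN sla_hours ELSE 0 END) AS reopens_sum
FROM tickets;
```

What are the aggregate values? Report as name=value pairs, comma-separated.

critical_sum=56, age_days_max=16, reopens_sum=211

[critical_sum: severity = 'critical' AND team IN ('net', 'infra', 'sec')]
ticket_id=90: ✗
ticket_id=91: ✗
ticket_id=92: ✗
ticket_id=93: ✗
ticket_id=94: ✗
ticket_id=95: ✗
ticket_id=96: ✗
ticket_id=97: ✗
ticket_id=98: ✗
ticket_id=99: ✗
ticket_id=100: ✗
ticket_id=101: ✓ → 56
ticket_id=102: ✗
critical_sum = 56
—
[age_days_max: age_days <= 38 AND team = 'app']
ticket_id=90: ✗
ticket_id=91: ✗
ticket_id=92: ✗
ticket_id=93: ✗
ticket_id=94: ✗
ticket_id=95: ✗
ticket_id=96: ✗
ticket_id=97: ✗
ticket_id=98: ✗
ticket_id=99: ✗
ticket_id=100: ✓ → 16
ticket_id=101: ✗
ticket_id=102: ✗
age_days_max = MAX(16) = 16
—
[reopens_sum: reopens >= 2 AND severity <> 'medium']
ticket_id=90: ✗
ticket_id=91: ✗
ticket_id=92: ✓ → 29
ticket_id=93: ✗
ticket_id=94: ✓ → 81
ticket_id=95: ✓ → 20
ticket_id=96: ✗
ticket_id=97: ✗
ticket_id=98: ✗
ticket_id=99: ✗
ticket_id=100: ✗
ticket_id=101: ✓ → 56
ticket_id=102: ✓ → 25
reopens_sum = 29 + 81 + 20 + 56 + 25 = 211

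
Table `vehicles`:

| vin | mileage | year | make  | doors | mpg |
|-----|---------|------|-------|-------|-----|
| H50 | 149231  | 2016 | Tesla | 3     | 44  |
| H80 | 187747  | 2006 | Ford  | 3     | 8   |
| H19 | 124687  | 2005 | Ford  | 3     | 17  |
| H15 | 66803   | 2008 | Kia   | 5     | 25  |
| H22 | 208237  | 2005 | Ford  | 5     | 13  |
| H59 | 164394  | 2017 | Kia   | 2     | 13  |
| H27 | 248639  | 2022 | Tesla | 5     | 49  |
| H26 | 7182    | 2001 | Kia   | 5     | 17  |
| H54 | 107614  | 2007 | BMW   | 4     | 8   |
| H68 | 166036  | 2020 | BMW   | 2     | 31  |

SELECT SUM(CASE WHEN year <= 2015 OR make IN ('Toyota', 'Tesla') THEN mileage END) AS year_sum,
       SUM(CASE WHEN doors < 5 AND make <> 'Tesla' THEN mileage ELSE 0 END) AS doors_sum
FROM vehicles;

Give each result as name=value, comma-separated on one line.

year_sum=1100140, doors_sum=750478

[year_sum: year <= 2015 OR make IN ('Toyota', 'Tesla')]
vin=H50: ✓ → 149231
vin=H80: ✓ → 187747
vin=H19: ✓ → 124687
vin=H15: ✓ → 66803
vin=H22: ✓ → 208237
vin=H59: ✗
vin=H27: ✓ → 248639
vin=H26: ✓ → 7182
vin=H54: ✓ → 107614
vin=H68: ✗
year_sum = 149231 + 187747 + 124687 + 66803 + 208237 + 248639 + 7182 + 107614 = 1100140
—
[doors_sum: doors < 5 AND make <> 'Tesla']
vin=H50: ✗
vin=H80: ✓ → 187747
vin=H19: ✓ → 124687
vin=H15: ✗
vin=H22: ✗
vin=H59: ✓ → 164394
vin=H27: ✗
vin=H26: ✗
vin=H54: ✓ → 107614
vin=H68: ✓ → 166036
doors_sum = 187747 + 124687 + 164394 + 107614 + 166036 = 750478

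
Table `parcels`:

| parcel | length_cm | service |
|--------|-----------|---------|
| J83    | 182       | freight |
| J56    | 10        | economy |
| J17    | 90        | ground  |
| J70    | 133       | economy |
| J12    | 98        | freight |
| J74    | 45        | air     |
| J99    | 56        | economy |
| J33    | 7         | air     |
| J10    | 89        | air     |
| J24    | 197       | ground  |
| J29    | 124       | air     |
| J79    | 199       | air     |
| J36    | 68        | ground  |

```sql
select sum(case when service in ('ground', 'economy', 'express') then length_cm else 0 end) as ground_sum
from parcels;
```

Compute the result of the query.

554

parcel=J83: ✗
parcel=J56: ✓ → 10
parcel=J17: ✓ → 90
parcel=J70: ✓ → 133
parcel=J12: ✗
parcel=J74: ✗
parcel=J99: ✓ → 56
parcel=J33: ✗
parcel=J10: ✗
parcel=J24: ✓ → 197
parcel=J29: ✗
parcel=J79: ✗
parcel=J36: ✓ → 68
ground_sum = 10 + 90 + 133 + 56 + 197 + 68 = 554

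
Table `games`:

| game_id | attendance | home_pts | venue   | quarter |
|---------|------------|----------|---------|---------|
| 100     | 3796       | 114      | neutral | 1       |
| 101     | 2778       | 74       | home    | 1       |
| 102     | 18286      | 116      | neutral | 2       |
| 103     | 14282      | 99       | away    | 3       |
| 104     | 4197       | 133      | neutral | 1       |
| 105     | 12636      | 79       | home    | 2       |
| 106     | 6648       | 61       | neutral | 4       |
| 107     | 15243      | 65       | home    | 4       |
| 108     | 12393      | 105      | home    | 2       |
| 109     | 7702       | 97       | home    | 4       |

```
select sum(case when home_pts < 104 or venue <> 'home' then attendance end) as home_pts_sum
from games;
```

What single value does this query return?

85568

game_id=100: ✓ → 3796
game_id=101: ✓ → 2778
game_id=102: ✓ → 18286
game_id=103: ✓ → 14282
game_id=104: ✓ → 4197
game_id=105: ✓ → 12636
game_id=106: ✓ → 6648
game_id=107: ✓ → 15243
game_id=108: ✗
game_id=109: ✓ → 7702
home_pts_sum = 3796 + 2778 + 18286 + 14282 + 4197 + 12636 + 6648 + 15243 + 7702 = 85568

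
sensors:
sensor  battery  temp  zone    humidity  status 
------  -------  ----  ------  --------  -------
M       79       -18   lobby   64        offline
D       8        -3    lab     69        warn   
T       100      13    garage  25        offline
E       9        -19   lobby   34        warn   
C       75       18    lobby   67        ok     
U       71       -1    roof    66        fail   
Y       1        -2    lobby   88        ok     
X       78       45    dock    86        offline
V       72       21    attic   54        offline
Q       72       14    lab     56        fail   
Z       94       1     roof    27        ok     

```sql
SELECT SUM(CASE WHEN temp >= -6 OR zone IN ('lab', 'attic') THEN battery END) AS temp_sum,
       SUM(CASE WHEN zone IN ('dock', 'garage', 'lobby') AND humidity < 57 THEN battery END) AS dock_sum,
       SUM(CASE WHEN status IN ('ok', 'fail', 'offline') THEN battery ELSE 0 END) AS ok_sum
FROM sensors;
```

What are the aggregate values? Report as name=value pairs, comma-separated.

[temp_sum: temp >= -6 OR zone IN ('lab', 'attic')]
sensor=M: ✗
sensor=D: ✓ → 8
sensor=T: ✓ → 100
sensor=E: ✗
sensor=C: ✓ → 75
sensor=U: ✓ → 71
sensor=Y: ✓ → 1
sensor=X: ✓ → 78
sensor=V: ✓ → 72
sensor=Q: ✓ → 72
sensor=Z: ✓ → 94
temp_sum = 8 + 100 + 75 + 71 + 1 + 78 + 72 + 72 + 94 = 571
—
[dock_sum: zone IN ('dock', 'garage', 'lobby') AND humidity < 57]
sensor=M: ✗
sensor=D: ✗
sensor=T: ✓ → 100
sensor=E: ✓ → 9
sensor=C: ✗
sensor=U: ✗
sensor=Y: ✗
sensor=X: ✗
sensor=V: ✗
sensor=Q: ✗
sensor=Z: ✗
dock_sum = 100 + 9 = 109
—
[ok_sum: status IN ('ok', 'fail', 'offline')]
sensor=M: ✓ → 79
sensor=D: ✗
sensor=T: ✓ → 100
sensor=E: ✗
sensor=C: ✓ → 75
sensor=U: ✓ → 71
sensor=Y: ✓ → 1
sensor=X: ✓ → 78
sensor=V: ✓ → 72
sensor=Q: ✓ → 72
sensor=Z: ✓ → 94
ok_sum = 79 + 100 + 75 + 71 + 1 + 78 + 72 + 72 + 94 = 642

temp_sum=571, dock_sum=109, ok_sum=642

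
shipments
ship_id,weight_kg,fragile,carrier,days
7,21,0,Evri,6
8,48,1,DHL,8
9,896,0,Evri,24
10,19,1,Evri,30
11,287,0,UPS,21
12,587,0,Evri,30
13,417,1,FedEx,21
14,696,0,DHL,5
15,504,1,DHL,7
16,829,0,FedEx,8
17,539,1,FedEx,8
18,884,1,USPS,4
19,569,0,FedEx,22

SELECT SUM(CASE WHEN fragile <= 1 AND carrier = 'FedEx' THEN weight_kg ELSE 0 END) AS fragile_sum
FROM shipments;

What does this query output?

ship_id=7: ✗
ship_id=8: ✗
ship_id=9: ✗
ship_id=10: ✗
ship_id=11: ✗
ship_id=12: ✗
ship_id=13: ✓ → 417
ship_id=14: ✗
ship_id=15: ✗
ship_id=16: ✓ → 829
ship_id=17: ✓ → 539
ship_id=18: ✗
ship_id=19: ✓ → 569
fragile_sum = 417 + 829 + 539 + 569 = 2354

2354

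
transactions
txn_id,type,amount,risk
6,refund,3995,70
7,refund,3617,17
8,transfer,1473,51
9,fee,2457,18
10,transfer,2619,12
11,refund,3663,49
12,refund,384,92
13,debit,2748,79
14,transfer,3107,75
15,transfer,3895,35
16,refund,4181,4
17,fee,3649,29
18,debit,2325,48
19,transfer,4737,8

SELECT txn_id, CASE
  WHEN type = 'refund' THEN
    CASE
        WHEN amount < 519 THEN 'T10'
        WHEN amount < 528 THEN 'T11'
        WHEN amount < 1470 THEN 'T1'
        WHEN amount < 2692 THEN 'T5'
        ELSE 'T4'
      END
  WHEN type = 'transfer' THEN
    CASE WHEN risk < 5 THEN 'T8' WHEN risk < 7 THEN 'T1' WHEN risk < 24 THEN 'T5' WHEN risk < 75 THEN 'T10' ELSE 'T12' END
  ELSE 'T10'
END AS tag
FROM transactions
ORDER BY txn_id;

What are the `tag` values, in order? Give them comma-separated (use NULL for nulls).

txn_id=6: type='refund' → inner[ELSE] → T4
txn_id=7: type='refund' → inner[ELSE] → T4
txn_id=8: type='transfer' → inner[risk < 75] → T10
txn_id=9: type='fee' → outer ELSE → T10
txn_id=10: type='transfer' → inner[risk < 24] → T5
txn_id=11: type='refund' → inner[ELSE] → T4
txn_id=12: type='refund' → inner[amount < 519] → T10
txn_id=13: type='debit' → outer ELSE → T10
txn_id=14: type='transfer' → inner[ELSE] → T12
txn_id=15: type='transfer' → inner[risk < 75] → T10
txn_id=16: type='refund' → inner[ELSE] → T4
txn_id=17: type='fee' → outer ELSE → T10
txn_id=18: type='debit' → outer ELSE → T10
txn_id=19: type='transfer' → inner[risk < 24] → T5

T4, T4, T10, T10, T5, T4, T10, T10, T12, T10, T4, T10, T10, T5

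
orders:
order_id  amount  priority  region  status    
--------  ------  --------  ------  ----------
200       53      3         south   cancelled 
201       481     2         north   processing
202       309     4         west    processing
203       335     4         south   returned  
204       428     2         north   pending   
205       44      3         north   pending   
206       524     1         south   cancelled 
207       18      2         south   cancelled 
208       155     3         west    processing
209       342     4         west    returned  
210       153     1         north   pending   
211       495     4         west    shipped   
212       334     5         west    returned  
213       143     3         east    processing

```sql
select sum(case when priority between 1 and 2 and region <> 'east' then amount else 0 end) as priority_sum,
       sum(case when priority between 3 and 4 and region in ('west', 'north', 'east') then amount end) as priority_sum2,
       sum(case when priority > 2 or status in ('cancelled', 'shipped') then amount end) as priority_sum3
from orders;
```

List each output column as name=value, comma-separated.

[priority_sum: priority between 1 and 2 and region <> 'east']
order_id=200: ✗
order_id=201: ✓ → 481
order_id=202: ✗
order_id=203: ✗
order_id=204: ✓ → 428
order_id=205: ✗
order_id=206: ✓ → 524
order_id=207: ✓ → 18
order_id=208: ✗
order_id=209: ✗
order_id=210: ✓ → 153
order_id=211: ✗
order_id=212: ✗
order_id=213: ✗
priority_sum = 481 + 428 + 524 + 18 + 153 = 1604
—
[priority_sum2: priority between 3 and 4 and region in ('west', 'north', 'east')]
order_id=200: ✗
order_id=201: ✗
order_id=202: ✓ → 309
order_id=203: ✗
order_id=204: ✗
order_id=205: ✓ → 44
order_id=206: ✗
order_id=207: ✗
order_id=208: ✓ → 155
order_id=209: ✓ → 342
order_id=210: ✗
order_id=211: ✓ → 495
order_id=212: ✗
order_id=213: ✓ → 143
priority_sum2 = 309 + 44 + 155 + 342 + 495 + 143 = 1488
—
[priority_sum3: priority > 2 or status in ('cancelled', 'shipped')]
order_id=200: ✓ → 53
order_id=201: ✗
order_id=202: ✓ → 309
order_id=203: ✓ → 335
order_id=204: ✗
order_id=205: ✓ → 44
order_id=206: ✓ → 524
order_id=207: ✓ → 18
order_id=208: ✓ → 155
order_id=209: ✓ → 342
order_id=210: ✗
order_id=211: ✓ → 495
order_id=212: ✓ → 334
order_id=213: ✓ → 143
priority_sum3 = 53 + 309 + 335 + 44 + 524 + 18 + 155 + 342 + 495 + 334 + 143 = 2752

priority_sum=1604, priority_sum2=1488, priority_sum3=2752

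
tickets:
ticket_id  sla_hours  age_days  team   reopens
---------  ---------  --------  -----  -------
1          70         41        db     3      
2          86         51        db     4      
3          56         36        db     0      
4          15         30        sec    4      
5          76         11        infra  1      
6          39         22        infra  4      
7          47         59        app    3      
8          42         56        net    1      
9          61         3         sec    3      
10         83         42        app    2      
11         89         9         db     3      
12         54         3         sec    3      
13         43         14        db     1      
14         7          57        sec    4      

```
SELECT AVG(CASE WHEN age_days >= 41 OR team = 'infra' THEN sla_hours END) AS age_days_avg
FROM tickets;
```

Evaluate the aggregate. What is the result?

ticket_id=1: ✓ → 70
ticket_id=2: ✓ → 86
ticket_id=3: ✗
ticket_id=4: ✗
ticket_id=5: ✓ → 76
ticket_id=6: ✓ → 39
ticket_id=7: ✓ → 47
ticket_id=8: ✓ → 42
ticket_id=9: ✗
ticket_id=10: ✓ → 83
ticket_id=11: ✗
ticket_id=12: ✗
ticket_id=13: ✗
ticket_id=14: ✓ → 7
age_days_avg = (70 + 86 + 76 + 39 + 47 + 42 + 83 + 7) / 8 = 56.25

56.25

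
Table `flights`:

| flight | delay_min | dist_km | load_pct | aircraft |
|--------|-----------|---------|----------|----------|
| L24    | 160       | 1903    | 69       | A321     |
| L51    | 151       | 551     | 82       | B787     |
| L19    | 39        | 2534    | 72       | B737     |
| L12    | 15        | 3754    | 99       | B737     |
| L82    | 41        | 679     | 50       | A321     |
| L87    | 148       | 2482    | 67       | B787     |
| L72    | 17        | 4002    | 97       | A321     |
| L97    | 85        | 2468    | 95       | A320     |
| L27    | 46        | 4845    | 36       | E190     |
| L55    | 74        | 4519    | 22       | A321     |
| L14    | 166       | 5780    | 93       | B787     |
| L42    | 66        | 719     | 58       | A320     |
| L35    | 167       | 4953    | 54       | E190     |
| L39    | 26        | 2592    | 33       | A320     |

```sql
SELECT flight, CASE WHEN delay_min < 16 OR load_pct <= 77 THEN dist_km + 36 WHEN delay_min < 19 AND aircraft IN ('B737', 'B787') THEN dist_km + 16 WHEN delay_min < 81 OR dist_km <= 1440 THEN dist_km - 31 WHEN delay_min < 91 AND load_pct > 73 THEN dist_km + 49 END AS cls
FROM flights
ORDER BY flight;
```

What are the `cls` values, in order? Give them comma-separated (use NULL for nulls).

flight=L12: delay_min < 16 OR load_pct <= 77 → 3790
flight=L14: (no match → NULL) → NULL
flight=L19: delay_min < 16 OR load_pct <= 77 → 2570
flight=L24: delay_min < 16 OR load_pct <= 77 → 1939
flight=L27: delay_min < 16 OR load_pct <= 77 → 4881
flight=L35: delay_min < 16 OR load_pct <= 77 → 4989
flight=L39: delay_min < 16 OR load_pct <= 77 → 2628
flight=L42: delay_min < 16 OR load_pct <= 77 → 755
flight=L51: delay_min < 81 OR dist_km <= 1440 → 520
flight=L55: delay_min < 16 OR load_pct <= 77 → 4555
flight=L72: delay_min < 81 OR dist_km <= 1440 → 3971
flight=L82: delay_min < 16 OR load_pct <= 77 → 715
flight=L87: delay_min < 16 OR load_pct <= 77 → 2518
flight=L97: delay_min < 91 AND load_pct > 73 → 2517

3790, NULL, 2570, 1939, 4881, 4989, 2628, 755, 520, 4555, 3971, 715, 2518, 2517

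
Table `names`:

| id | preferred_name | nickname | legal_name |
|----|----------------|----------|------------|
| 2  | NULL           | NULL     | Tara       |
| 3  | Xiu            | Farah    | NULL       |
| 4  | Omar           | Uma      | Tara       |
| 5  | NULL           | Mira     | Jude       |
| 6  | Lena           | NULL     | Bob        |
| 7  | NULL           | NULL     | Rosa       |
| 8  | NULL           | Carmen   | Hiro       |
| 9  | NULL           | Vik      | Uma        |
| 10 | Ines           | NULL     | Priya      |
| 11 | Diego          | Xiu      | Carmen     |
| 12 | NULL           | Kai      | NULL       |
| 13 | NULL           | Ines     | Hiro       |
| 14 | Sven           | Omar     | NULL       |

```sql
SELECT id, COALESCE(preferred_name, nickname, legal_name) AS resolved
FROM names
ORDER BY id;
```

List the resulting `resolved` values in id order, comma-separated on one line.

Tara, Xiu, Omar, Mira, Lena, Rosa, Carmen, Vik, Ines, Diego, Kai, Ines, Sven

id=2: preferred_name=NULL, nickname=NULL, legal_name=Tara → Tara
id=3: preferred_name=Xiu → Xiu
id=4: preferred_name=Omar → Omar
id=5: preferred_name=NULL, nickname=Mira → Mira
id=6: preferred_name=Lena → Lena
id=7: preferred_name=NULL, nickname=NULL, legal_name=Rosa → Rosa
id=8: preferred_name=NULL, nickname=Carmen → Carmen
id=9: preferred_name=NULL, nickname=Vik → Vik
id=10: preferred_name=Ines → Ines
id=11: preferred_name=Diego → Diego
id=12: preferred_name=NULL, nickname=Kai → Kai
id=13: preferred_name=NULL, nickname=Ines → Ines
id=14: preferred_name=Sven → Sven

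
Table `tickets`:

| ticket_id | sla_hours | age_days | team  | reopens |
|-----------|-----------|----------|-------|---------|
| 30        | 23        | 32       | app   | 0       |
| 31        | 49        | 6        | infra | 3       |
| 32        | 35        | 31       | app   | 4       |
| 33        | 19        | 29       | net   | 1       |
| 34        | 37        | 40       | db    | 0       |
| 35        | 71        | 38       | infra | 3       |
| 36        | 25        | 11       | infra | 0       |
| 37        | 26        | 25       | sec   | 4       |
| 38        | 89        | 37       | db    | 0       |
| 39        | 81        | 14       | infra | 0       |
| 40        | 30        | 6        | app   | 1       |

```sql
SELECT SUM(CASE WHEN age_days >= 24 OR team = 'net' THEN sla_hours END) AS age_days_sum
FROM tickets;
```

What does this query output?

300

ticket_id=30: ✓ → 23
ticket_id=31: ✗
ticket_id=32: ✓ → 35
ticket_id=33: ✓ → 19
ticket_id=34: ✓ → 37
ticket_id=35: ✓ → 71
ticket_id=36: ✗
ticket_id=37: ✓ → 26
ticket_id=38: ✓ → 89
ticket_id=39: ✗
ticket_id=40: ✗
age_days_sum = 23 + 35 + 19 + 37 + 71 + 26 + 89 = 300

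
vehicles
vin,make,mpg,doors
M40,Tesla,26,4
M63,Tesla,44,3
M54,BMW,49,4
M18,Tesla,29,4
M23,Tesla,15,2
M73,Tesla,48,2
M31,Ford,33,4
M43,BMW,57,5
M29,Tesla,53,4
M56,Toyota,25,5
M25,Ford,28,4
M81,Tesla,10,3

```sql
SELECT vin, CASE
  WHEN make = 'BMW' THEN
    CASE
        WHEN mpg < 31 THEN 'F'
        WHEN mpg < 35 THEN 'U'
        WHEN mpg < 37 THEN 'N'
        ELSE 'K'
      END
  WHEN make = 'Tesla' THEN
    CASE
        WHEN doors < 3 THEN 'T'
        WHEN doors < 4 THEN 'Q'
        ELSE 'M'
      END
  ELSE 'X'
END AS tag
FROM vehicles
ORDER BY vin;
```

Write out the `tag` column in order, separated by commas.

vin=M18: make='Tesla' → inner[ELSE] → M
vin=M23: make='Tesla' → inner[doors < 3] → T
vin=M25: make='Ford' → outer ELSE → X
vin=M29: make='Tesla' → inner[ELSE] → M
vin=M31: make='Ford' → outer ELSE → X
vin=M40: make='Tesla' → inner[ELSE] → M
vin=M43: make='BMW' → inner[ELSE] → K
vin=M54: make='BMW' → inner[ELSE] → K
vin=M56: make='Toyota' → outer ELSE → X
vin=M63: make='Tesla' → inner[doors < 4] → Q
vin=M73: make='Tesla' → inner[doors < 3] → T
vin=M81: make='Tesla' → inner[doors < 4] → Q

M, T, X, M, X, M, K, K, X, Q, T, Q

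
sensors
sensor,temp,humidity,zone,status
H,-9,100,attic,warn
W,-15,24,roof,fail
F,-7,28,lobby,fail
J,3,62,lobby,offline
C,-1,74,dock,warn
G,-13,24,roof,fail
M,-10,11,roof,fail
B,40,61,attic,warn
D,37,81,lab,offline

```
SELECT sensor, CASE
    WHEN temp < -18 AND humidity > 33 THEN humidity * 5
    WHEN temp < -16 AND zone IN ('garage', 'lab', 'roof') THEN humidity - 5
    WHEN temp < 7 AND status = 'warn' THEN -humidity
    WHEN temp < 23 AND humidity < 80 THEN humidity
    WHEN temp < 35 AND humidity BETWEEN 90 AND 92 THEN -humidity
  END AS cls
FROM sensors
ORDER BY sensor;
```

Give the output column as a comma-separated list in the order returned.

NULL, -74, NULL, 28, 24, -100, 62, 11, 24

sensor=B: (no match → NULL) → NULL
sensor=C: temp < 7 AND status = 'warn' → -74
sensor=D: (no match → NULL) → NULL
sensor=F: temp < 23 AND humidity < 80 → 28
sensor=G: temp < 23 AND humidity < 80 → 24
sensor=H: temp < 7 AND status = 'warn' → -100
sensor=J: temp < 23 AND humidity < 80 → 62
sensor=M: temp < 23 AND humidity < 80 → 11
sensor=W: temp < 23 AND humidity < 80 → 24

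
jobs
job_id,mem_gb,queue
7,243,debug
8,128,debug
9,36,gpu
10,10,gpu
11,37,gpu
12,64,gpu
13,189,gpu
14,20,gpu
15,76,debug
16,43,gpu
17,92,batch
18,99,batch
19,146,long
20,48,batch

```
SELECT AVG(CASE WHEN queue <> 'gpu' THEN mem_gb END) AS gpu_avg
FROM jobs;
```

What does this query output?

job_id=7: ✓ → 243
job_id=8: ✓ → 128
job_id=9: ✗
job_id=10: ✗
job_id=11: ✗
job_id=12: ✗
job_id=13: ✗
job_id=14: ✗
job_id=15: ✓ → 76
job_id=16: ✗
job_id=17: ✓ → 92
job_id=18: ✓ → 99
job_id=19: ✓ → 146
job_id=20: ✓ → 48
gpu_avg = (243 + 128 + 76 + 92 + 99 + 146 + 48) / 7 = 118.8571428571

118.8571428571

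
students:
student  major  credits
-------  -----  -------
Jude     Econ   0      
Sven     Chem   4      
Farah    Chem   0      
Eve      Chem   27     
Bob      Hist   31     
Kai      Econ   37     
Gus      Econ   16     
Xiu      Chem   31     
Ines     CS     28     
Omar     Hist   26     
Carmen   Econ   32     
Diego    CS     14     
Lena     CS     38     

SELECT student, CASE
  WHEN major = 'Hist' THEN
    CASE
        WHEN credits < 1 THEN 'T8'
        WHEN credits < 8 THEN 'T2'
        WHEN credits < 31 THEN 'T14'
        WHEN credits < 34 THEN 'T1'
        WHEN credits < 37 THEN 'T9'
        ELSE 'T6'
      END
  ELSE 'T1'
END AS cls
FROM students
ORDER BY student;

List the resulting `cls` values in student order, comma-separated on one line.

T1, T1, T1, T1, T1, T1, T1, T1, T1, T1, T14, T1, T1

student=Bob: major='Hist' → inner[credits < 34] → T1
student=Carmen: major='Econ' → outer ELSE → T1
student=Diego: major='CS' → outer ELSE → T1
student=Eve: major='Chem' → outer ELSE → T1
student=Farah: major='Chem' → outer ELSE → T1
student=Gus: major='Econ' → outer ELSE → T1
student=Ines: major='CS' → outer ELSE → T1
student=Jude: major='Econ' → outer ELSE → T1
student=Kai: major='Econ' → outer ELSE → T1
student=Lena: major='CS' → outer ELSE → T1
student=Omar: major='Hist' → inner[credits < 31] → T14
student=Sven: major='Chem' → outer ELSE → T1
student=Xiu: major='Chem' → outer ELSE → T1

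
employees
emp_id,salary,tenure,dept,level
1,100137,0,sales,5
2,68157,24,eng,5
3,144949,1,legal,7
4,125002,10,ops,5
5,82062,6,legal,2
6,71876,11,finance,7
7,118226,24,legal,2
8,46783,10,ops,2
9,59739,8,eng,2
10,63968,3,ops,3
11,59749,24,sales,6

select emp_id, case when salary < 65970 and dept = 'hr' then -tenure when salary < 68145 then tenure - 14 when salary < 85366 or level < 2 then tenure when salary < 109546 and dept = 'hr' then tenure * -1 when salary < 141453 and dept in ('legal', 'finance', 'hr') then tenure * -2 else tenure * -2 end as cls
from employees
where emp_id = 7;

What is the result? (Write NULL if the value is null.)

emp_id = 7: salary=118226, tenure=24, dept=legal, level=2.
salary < 65970 and dept = 'hr' → false
salary < 68145 → false
salary < 85366 or level < 2 → false
salary < 109546 and dept = 'hr' → false
salary < 141453 and dept in ('legal', 'finance', 'hr') → true → -48

-48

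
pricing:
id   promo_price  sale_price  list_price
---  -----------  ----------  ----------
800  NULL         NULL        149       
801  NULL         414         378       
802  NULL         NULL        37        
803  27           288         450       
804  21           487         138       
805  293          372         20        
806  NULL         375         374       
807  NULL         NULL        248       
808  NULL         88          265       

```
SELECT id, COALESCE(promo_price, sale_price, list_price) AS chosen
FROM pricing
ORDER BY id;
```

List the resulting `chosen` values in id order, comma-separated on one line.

id=800: promo_price=NULL, sale_price=NULL, list_price=149 → 149
id=801: promo_price=NULL, sale_price=414 → 414
id=802: promo_price=NULL, sale_price=NULL, list_price=37 → 37
id=803: promo_price=27 → 27
id=804: promo_price=21 → 21
id=805: promo_price=293 → 293
id=806: promo_price=NULL, sale_price=375 → 375
id=807: promo_price=NULL, sale_price=NULL, list_price=248 → 248
id=808: promo_price=NULL, sale_price=88 → 88

149, 414, 37, 27, 21, 293, 375, 248, 88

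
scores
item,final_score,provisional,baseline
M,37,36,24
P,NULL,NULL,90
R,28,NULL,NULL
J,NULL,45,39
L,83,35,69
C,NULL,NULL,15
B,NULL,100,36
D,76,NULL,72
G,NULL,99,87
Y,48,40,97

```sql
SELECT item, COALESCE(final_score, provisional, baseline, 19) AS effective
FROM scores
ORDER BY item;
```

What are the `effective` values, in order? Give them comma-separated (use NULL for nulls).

item=B: final_score=NULL, provisional=100 → 100
item=C: final_score=NULL, provisional=NULL, baseline=15 → 15
item=D: final_score=76 → 76
item=G: final_score=NULL, provisional=99 → 99
item=J: final_score=NULL, provisional=45 → 45
item=L: final_score=83 → 83
item=M: final_score=37 → 37
item=P: final_score=NULL, provisional=NULL, baseline=90 → 90
item=R: final_score=28 → 28
item=Y: final_score=48 → 48

100, 15, 76, 99, 45, 83, 37, 90, 28, 48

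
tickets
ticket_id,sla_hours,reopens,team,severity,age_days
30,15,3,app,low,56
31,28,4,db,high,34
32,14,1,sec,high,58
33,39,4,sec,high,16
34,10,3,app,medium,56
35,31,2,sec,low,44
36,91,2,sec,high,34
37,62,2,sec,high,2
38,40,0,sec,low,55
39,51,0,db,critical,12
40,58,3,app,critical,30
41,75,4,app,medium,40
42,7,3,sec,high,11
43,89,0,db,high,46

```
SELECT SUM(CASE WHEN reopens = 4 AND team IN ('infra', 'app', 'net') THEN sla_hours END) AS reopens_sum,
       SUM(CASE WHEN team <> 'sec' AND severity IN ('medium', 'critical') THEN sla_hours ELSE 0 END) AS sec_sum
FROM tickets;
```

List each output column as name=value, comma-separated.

reopens_sum=75, sec_sum=194

[reopens_sum: reopens = 4 AND team IN ('infra', 'app', 'net')]
ticket_id=30: ✗
ticket_id=31: ✗
ticket_id=32: ✗
ticket_id=33: ✗
ticket_id=34: ✗
ticket_id=35: ✗
ticket_id=36: ✗
ticket_id=37: ✗
ticket_id=38: ✗
ticket_id=39: ✗
ticket_id=40: ✗
ticket_id=41: ✓ → 75
ticket_id=42: ✗
ticket_id=43: ✗
reopens_sum = 75
—
[sec_sum: team <> 'sec' AND severity IN ('medium', 'critical')]
ticket_id=30: ✗
ticket_id=31: ✗
ticket_id=32: ✗
ticket_id=33: ✗
ticket_id=34: ✓ → 10
ticket_id=35: ✗
ticket_id=36: ✗
ticket_id=37: ✗
ticket_id=38: ✗
ticket_id=39: ✓ → 51
ticket_id=40: ✓ → 58
ticket_id=41: ✓ → 75
ticket_id=42: ✗
ticket_id=43: ✗
sec_sum = 10 + 51 + 58 + 75 = 194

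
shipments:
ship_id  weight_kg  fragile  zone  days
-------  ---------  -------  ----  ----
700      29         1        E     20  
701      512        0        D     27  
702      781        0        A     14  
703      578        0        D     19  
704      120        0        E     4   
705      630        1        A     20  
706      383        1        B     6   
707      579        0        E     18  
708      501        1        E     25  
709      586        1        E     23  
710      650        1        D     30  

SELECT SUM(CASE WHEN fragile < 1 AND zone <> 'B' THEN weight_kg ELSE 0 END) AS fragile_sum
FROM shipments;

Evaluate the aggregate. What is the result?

2570

ship_id=700: ✗
ship_id=701: ✓ → 512
ship_id=702: ✓ → 781
ship_id=703: ✓ → 578
ship_id=704: ✓ → 120
ship_id=705: ✗
ship_id=706: ✗
ship_id=707: ✓ → 579
ship_id=708: ✗
ship_id=709: ✗
ship_id=710: ✗
fragile_sum = 512 + 781 + 578 + 120 + 579 = 2570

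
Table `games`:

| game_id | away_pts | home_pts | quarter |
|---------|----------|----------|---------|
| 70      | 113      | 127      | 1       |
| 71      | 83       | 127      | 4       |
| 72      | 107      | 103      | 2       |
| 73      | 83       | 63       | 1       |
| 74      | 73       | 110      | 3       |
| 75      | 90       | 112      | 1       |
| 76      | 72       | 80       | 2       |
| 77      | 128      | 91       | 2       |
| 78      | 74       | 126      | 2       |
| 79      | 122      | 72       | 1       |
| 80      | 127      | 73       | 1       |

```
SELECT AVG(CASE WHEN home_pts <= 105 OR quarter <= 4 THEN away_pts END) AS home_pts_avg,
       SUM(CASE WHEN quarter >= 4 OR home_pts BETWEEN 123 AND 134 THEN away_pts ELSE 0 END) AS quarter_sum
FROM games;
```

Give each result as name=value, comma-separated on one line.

home_pts_avg=97.4545454545, quarter_sum=270

[home_pts_avg: home_pts <= 105 OR quarter <= 4]
game_id=70: ✓ → 113
game_id=71: ✓ → 83
game_id=72: ✓ → 107
game_id=73: ✓ → 83
game_id=74: ✓ → 73
game_id=75: ✓ → 90
game_id=76: ✓ → 72
game_id=77: ✓ → 128
game_id=78: ✓ → 74
game_id=79: ✓ → 122
game_id=80: ✓ → 127
home_pts_avg = (113 + 83 + 107 + 83 + 73 + 90 + 72 + 128 + 74 + 122 + 127) / 11 = 97.4545454545
—
[quarter_sum: quarter >= 4 OR home_pts BETWEEN 123 AND 134]
game_id=70: ✓ → 113
game_id=71: ✓ → 83
game_id=72: ✗
game_id=73: ✗
game_id=74: ✗
game_id=75: ✗
game_id=76: ✗
game_id=77: ✗
game_id=78: ✓ → 74
game_id=79: ✗
game_id=80: ✗
quarter_sum = 113 + 83 + 74 = 270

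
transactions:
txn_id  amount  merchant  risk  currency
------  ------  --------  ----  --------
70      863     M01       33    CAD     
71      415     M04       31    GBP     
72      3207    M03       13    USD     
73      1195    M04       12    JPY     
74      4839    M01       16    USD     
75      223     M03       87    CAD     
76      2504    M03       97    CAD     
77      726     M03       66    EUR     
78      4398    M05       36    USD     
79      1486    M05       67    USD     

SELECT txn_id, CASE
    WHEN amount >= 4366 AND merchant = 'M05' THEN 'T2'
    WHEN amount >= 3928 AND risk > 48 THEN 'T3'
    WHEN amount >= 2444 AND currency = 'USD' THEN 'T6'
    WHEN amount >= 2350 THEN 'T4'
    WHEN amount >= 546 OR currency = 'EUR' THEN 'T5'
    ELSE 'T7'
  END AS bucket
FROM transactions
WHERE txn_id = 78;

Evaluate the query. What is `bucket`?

T2

txn_id = 78: amount=4398, merchant=M05, risk=36, currency=USD.
amount >= 4366 AND merchant = 'M05' → true → T2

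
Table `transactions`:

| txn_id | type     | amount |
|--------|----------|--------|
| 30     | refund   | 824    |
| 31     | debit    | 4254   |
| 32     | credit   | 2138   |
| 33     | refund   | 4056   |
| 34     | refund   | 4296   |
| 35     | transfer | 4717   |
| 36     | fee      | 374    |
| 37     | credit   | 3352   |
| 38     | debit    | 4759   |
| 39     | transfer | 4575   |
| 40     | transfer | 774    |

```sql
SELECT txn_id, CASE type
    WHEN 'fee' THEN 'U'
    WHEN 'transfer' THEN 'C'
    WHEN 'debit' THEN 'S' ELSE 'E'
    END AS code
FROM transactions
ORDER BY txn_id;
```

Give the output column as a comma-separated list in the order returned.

txn_id=30: ELSE → E
txn_id=31: type='debit' → S
txn_id=32: ELSE → E
txn_id=33: ELSE → E
txn_id=34: ELSE → E
txn_id=35: type='transfer' → C
txn_id=36: type='fee' → U
txn_id=37: ELSE → E
txn_id=38: type='debit' → S
txn_id=39: type='transfer' → C
txn_id=40: type='transfer' → C

E, S, E, E, E, C, U, E, S, C, C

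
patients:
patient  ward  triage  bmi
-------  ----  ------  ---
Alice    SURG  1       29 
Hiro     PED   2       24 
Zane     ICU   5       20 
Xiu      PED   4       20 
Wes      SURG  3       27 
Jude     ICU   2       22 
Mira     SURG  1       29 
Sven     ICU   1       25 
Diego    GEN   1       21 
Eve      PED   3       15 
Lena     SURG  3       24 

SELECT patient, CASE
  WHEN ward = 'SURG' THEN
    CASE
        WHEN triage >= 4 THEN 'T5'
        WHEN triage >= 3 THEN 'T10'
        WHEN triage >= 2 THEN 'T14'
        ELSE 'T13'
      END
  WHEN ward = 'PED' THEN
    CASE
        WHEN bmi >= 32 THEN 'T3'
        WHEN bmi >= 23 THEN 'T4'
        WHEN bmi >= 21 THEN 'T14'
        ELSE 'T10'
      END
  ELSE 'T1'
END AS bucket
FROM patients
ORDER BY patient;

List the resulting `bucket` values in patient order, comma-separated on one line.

patient=Alice: ward='SURG' → inner[ELSE] → T13
patient=Diego: ward='GEN' → outer ELSE → T1
patient=Eve: ward='PED' → inner[ELSE] → T10
patient=Hiro: ward='PED' → inner[bmi >= 23] → T4
patient=Jude: ward='ICU' → outer ELSE → T1
patient=Lena: ward='SURG' → inner[triage >= 3] → T10
patient=Mira: ward='SURG' → inner[ELSE] → T13
patient=Sven: ward='ICU' → outer ELSE → T1
patient=Wes: ward='SURG' → inner[triage >= 3] → T10
patient=Xiu: ward='PED' → inner[ELSE] → T10
patient=Zane: ward='ICU' → outer ELSE → T1

T13, T1, T10, T4, T1, T10, T13, T1, T10, T10, T1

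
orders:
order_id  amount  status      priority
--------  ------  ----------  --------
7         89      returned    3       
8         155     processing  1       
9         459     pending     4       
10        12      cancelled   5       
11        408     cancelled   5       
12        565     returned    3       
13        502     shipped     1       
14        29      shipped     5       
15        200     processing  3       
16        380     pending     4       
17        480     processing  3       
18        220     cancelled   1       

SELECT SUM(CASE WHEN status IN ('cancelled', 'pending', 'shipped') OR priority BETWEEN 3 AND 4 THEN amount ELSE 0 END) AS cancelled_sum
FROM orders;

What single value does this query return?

3344

order_id=7: ✓ → 89
order_id=8: ✗
order_id=9: ✓ → 459
order_id=10: ✓ → 12
order_id=11: ✓ → 408
order_id=12: ✓ → 565
order_id=13: ✓ → 502
order_id=14: ✓ → 29
order_id=15: ✓ → 200
order_id=16: ✓ → 380
order_id=17: ✓ → 480
order_id=18: ✓ → 220
cancelled_sum = 89 + 459 + 12 + 408 + 565 + 502 + 29 + 200 + 380 + 480 + 220 = 3344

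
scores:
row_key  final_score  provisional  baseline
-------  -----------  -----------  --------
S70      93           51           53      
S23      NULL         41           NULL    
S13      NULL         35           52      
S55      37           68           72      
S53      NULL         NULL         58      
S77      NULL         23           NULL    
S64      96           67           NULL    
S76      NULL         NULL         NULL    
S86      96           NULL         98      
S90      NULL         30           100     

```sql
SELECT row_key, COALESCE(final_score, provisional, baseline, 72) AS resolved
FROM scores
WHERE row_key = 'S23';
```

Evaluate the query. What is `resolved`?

row_key = S23: final_score=NULL, provisional=41, baseline=NULL.
final_score=NULL, provisional=41 → 41

41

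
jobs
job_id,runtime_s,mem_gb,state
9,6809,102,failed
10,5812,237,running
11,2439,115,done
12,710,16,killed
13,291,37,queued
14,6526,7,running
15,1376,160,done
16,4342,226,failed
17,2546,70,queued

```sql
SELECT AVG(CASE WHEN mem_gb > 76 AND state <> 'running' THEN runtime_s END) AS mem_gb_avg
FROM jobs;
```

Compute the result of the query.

job_id=9: ✓ → 6809
job_id=10: ✗
job_id=11: ✓ → 2439
job_id=12: ✗
job_id=13: ✗
job_id=14: ✗
job_id=15: ✓ → 1376
job_id=16: ✓ → 4342
job_id=17: ✗
mem_gb_avg = (6809 + 2439 + 1376 + 4342) / 4 = 3741.5

3741.5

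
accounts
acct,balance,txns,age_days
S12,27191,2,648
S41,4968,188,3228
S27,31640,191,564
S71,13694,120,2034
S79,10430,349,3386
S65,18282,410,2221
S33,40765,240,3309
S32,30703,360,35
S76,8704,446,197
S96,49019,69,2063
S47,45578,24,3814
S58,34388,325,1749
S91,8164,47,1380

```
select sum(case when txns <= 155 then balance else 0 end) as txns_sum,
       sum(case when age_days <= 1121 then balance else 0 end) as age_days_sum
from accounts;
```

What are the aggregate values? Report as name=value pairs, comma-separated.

[txns_sum: txns <= 155]
acct=S12: ✓ → 27191
acct=S41: ✗
acct=S27: ✗
acct=S71: ✓ → 13694
acct=S79: ✗
acct=S65: ✗
acct=S33: ✗
acct=S32: ✗
acct=S76: ✗
acct=S96: ✓ → 49019
acct=S47: ✓ → 45578
acct=S58: ✗
acct=S91: ✓ → 8164
txns_sum = 27191 + 13694 + 49019 + 45578 + 8164 = 143646
—
[age_days_sum: age_days <= 1121]
acct=S12: ✓ → 27191
acct=S41: ✗
acct=S27: ✓ → 31640
acct=S71: ✗
acct=S79: ✗
acct=S65: ✗
acct=S33: ✗
acct=S32: ✓ → 30703
acct=S76: ✓ → 8704
acct=S96: ✗
acct=S47: ✗
acct=S58: ✗
acct=S91: ✗
age_days_sum = 27191 + 31640 + 30703 + 8704 = 98238

txns_sum=143646, age_days_sum=98238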